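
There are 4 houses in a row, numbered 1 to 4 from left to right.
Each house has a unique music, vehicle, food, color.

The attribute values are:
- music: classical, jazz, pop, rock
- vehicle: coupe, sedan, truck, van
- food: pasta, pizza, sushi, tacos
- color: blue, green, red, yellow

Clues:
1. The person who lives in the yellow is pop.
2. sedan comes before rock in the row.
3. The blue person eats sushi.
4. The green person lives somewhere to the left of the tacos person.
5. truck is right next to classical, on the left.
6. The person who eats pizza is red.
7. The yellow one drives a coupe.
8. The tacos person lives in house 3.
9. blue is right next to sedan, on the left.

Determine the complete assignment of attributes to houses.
Solution:

House | Music | Vehicle | Food | Color
--------------------------------------
  1   | jazz | truck | sushi | blue
  2   | classical | sedan | pasta | green
  3   | pop | coupe | tacos | yellow
  4   | rock | van | pizza | red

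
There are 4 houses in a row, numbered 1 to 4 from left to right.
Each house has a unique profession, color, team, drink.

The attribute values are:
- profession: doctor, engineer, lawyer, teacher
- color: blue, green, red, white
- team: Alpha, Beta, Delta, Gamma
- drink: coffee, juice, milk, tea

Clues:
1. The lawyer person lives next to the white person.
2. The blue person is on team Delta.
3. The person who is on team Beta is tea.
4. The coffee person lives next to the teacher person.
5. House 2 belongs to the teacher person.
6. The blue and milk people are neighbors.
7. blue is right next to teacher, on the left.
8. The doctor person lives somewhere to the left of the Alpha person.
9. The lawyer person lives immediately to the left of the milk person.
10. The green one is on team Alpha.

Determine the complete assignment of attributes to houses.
Solution:

House | Profession | Color | Team | Drink
-----------------------------------------
  1   | lawyer | blue | Delta | coffee
  2   | teacher | white | Gamma | milk
  3   | doctor | red | Beta | tea
  4   | engineer | green | Alpha | juice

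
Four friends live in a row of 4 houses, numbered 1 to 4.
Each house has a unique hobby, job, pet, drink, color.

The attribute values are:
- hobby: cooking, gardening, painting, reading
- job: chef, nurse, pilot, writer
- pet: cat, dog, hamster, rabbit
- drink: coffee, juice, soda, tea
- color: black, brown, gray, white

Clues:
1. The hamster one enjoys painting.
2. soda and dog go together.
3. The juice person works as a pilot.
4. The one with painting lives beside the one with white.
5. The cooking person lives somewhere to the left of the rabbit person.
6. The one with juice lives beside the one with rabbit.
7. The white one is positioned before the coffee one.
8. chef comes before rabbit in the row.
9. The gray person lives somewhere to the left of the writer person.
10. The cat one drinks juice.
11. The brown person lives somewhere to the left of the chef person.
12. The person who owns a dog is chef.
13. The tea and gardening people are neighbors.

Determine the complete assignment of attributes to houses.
Solution:

House | Hobby | Job | Pet | Drink | Color
-----------------------------------------
  1   | painting | nurse | hamster | tea | brown
  2   | gardening | chef | dog | soda | white
  3   | cooking | pilot | cat | juice | gray
  4   | reading | writer | rabbit | coffee | black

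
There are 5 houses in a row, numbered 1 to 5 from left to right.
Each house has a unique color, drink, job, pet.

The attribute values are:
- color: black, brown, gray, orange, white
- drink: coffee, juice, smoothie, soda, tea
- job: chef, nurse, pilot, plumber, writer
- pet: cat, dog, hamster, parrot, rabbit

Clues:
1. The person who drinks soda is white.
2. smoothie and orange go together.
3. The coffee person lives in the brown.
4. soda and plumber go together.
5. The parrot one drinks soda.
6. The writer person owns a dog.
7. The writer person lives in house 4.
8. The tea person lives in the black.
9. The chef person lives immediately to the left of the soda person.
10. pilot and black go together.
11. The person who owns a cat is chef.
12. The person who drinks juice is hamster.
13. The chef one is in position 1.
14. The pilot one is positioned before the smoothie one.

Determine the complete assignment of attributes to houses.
Solution:

House | Color | Drink | Job | Pet
---------------------------------
  1   | brown | coffee | chef | cat
  2   | white | soda | plumber | parrot
  3   | black | tea | pilot | rabbit
  4   | orange | smoothie | writer | dog
  5   | gray | juice | nurse | hamster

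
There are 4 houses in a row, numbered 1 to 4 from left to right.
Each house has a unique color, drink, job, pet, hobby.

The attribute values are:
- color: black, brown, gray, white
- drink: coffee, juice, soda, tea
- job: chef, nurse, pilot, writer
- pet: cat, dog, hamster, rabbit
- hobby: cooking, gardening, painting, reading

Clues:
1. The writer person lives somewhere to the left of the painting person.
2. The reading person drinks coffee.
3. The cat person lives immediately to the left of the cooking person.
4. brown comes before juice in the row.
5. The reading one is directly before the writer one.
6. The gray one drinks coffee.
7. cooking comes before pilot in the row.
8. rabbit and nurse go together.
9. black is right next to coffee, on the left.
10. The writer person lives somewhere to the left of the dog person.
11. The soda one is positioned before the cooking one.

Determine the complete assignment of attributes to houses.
Solution:

House | Color | Drink | Job | Pet | Hobby
-----------------------------------------
  1   | black | soda | nurse | rabbit | gardening
  2   | gray | coffee | chef | cat | reading
  3   | brown | tea | writer | hamster | cooking
  4   | white | juice | pilot | dog | painting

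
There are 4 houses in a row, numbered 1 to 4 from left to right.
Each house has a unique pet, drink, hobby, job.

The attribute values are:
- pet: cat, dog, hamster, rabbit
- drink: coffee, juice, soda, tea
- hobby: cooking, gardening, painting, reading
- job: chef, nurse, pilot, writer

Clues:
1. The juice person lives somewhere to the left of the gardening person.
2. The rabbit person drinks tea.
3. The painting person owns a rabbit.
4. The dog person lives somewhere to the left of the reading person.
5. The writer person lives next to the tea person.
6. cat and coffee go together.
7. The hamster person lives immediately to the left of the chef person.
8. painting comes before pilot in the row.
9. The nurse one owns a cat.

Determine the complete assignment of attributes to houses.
Solution:

House | Pet | Drink | Hobby | Job
---------------------------------
  1   | hamster | juice | cooking | writer
  2   | rabbit | tea | painting | chef
  3   | dog | soda | gardening | pilot
  4   | cat | coffee | reading | nurse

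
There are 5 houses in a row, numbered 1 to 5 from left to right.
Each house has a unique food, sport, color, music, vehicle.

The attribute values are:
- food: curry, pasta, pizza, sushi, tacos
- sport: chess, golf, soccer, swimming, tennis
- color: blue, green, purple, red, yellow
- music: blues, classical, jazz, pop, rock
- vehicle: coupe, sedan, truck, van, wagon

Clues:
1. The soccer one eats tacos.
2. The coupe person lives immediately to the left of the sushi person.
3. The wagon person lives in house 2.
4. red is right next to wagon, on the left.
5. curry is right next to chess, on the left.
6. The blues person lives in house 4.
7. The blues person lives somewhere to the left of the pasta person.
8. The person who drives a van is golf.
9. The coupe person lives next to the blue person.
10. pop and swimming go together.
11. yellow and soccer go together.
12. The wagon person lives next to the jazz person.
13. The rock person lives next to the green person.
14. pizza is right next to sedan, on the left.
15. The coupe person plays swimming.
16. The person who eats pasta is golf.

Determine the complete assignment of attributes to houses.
Solution:

House | Food | Sport | Color | Music | Vehicle
----------------------------------------------
  1   | curry | swimming | red | pop | coupe
  2   | sushi | chess | blue | rock | wagon
  3   | pizza | tennis | green | jazz | truck
  4   | tacos | soccer | yellow | blues | sedan
  5   | pasta | golf | purple | classical | van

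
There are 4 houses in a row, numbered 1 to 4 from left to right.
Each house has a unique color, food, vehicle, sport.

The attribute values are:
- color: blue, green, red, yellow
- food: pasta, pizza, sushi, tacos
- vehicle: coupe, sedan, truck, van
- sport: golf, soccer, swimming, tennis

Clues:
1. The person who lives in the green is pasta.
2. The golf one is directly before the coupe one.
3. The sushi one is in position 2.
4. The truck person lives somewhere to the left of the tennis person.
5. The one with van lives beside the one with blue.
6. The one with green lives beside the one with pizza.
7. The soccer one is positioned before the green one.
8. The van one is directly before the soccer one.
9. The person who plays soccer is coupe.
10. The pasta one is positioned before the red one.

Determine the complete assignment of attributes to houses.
Solution:

House | Color | Food | Vehicle | Sport
--------------------------------------
  1   | yellow | tacos | van | golf
  2   | blue | sushi | coupe | soccer
  3   | green | pasta | truck | swimming
  4   | red | pizza | sedan | tennis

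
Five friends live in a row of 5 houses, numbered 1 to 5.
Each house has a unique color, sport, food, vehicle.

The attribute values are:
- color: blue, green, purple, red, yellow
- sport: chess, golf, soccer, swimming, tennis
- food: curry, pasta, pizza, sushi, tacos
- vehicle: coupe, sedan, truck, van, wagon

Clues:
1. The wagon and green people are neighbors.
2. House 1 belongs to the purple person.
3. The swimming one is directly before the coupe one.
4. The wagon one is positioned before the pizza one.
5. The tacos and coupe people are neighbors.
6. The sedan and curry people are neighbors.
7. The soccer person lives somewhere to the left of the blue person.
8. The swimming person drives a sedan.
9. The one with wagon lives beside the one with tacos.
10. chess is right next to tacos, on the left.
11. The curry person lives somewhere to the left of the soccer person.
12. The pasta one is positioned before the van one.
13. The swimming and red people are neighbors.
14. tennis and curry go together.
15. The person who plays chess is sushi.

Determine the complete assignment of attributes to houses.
Solution:

House | Color | Sport | Food | Vehicle
--------------------------------------
  1   | purple | chess | sushi | wagon
  2   | green | swimming | tacos | sedan
  3   | red | tennis | curry | coupe
  4   | yellow | soccer | pasta | truck
  5   | blue | golf | pizza | van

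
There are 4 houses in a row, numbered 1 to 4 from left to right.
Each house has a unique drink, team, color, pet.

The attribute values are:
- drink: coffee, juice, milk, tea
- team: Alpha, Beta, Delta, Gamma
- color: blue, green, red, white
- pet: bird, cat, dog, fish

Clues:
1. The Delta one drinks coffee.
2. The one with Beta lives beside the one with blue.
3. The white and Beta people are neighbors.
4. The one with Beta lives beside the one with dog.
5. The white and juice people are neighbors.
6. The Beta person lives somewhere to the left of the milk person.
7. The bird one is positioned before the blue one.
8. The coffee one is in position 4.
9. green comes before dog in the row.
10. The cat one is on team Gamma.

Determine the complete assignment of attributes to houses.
Solution:

House | Drink | Team | Color | Pet
----------------------------------
  1   | tea | Gamma | white | cat
  2   | juice | Beta | green | bird
  3   | milk | Alpha | blue | dog
  4   | coffee | Delta | red | fish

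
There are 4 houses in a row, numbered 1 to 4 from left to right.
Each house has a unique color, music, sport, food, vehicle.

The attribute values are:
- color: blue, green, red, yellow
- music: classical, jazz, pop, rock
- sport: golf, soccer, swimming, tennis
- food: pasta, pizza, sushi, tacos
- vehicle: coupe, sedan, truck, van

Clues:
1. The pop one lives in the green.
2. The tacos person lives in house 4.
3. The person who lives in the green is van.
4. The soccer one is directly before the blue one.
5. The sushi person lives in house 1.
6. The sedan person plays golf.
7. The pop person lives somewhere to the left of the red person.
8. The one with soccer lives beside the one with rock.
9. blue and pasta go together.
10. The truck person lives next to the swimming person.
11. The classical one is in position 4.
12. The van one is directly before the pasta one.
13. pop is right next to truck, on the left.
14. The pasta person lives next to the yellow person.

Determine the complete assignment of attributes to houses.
Solution:

House | Color | Music | Sport | Food | Vehicle
----------------------------------------------
  1   | green | pop | soccer | sushi | van
  2   | blue | rock | tennis | pasta | truck
  3   | yellow | jazz | swimming | pizza | coupe
  4   | red | classical | golf | tacos | sedan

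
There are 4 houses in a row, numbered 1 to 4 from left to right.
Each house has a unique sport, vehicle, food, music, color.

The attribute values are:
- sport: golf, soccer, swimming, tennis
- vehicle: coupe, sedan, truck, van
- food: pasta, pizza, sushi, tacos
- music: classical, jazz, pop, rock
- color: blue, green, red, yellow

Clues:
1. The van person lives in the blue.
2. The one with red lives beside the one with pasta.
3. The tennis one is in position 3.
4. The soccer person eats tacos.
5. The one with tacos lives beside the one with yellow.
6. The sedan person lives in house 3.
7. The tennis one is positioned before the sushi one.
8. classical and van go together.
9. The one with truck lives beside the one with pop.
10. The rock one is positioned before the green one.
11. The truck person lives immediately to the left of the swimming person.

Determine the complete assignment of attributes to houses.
Solution:

House | Sport | Vehicle | Food | Music | Color
----------------------------------------------
  1   | soccer | truck | tacos | rock | red
  2   | swimming | coupe | pasta | pop | yellow
  3   | tennis | sedan | pizza | jazz | green
  4   | golf | van | sushi | classical | blue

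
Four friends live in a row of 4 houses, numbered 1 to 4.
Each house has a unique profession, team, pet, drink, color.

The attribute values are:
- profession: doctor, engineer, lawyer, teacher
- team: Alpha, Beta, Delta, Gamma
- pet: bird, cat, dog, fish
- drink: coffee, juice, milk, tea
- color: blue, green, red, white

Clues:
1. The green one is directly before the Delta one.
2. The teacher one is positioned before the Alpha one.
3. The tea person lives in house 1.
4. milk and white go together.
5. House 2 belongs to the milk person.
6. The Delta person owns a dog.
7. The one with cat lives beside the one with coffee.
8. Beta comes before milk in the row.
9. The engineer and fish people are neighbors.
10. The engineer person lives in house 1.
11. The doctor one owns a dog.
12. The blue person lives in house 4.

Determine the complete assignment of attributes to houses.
Solution:

House | Profession | Team | Pet | Drink | Color
-----------------------------------------------
  1   | engineer | Beta | bird | tea | red
  2   | teacher | Gamma | fish | milk | white
  3   | lawyer | Alpha | cat | juice | green
  4   | doctor | Delta | dog | coffee | blue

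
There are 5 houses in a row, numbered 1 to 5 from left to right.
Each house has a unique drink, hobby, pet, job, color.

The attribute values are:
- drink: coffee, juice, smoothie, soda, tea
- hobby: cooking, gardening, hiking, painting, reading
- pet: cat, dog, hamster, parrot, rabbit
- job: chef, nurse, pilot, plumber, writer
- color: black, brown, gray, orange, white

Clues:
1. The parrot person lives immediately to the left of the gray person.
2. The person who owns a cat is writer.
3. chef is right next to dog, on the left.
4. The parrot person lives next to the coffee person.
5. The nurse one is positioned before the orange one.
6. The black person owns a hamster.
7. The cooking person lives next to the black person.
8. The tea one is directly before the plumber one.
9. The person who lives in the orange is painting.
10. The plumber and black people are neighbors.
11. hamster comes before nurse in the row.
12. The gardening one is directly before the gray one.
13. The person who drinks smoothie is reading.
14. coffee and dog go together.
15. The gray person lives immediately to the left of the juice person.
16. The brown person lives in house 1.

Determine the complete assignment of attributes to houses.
Solution:

House | Drink | Hobby | Pet | Job | Color
-----------------------------------------
  1   | tea | gardening | parrot | chef | brown
  2   | coffee | cooking | dog | plumber | gray
  3   | juice | hiking | hamster | pilot | black
  4   | smoothie | reading | rabbit | nurse | white
  5   | soda | painting | cat | writer | orange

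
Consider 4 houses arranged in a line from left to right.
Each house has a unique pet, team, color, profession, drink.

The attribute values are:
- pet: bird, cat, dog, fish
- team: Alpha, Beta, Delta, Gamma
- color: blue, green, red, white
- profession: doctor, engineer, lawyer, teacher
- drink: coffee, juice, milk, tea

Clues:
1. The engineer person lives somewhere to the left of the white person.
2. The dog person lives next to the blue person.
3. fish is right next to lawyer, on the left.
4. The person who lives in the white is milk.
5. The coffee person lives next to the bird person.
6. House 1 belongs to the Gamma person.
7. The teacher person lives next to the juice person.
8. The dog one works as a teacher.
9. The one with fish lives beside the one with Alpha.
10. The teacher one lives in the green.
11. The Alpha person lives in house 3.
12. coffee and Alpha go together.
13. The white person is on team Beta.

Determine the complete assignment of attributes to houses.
Solution:

House | Pet | Team | Color | Profession | Drink
-----------------------------------------------
  1   | dog | Gamma | green | teacher | tea
  2   | fish | Delta | blue | engineer | juice
  3   | cat | Alpha | red | lawyer | coffee
  4   | bird | Beta | white | doctor | milk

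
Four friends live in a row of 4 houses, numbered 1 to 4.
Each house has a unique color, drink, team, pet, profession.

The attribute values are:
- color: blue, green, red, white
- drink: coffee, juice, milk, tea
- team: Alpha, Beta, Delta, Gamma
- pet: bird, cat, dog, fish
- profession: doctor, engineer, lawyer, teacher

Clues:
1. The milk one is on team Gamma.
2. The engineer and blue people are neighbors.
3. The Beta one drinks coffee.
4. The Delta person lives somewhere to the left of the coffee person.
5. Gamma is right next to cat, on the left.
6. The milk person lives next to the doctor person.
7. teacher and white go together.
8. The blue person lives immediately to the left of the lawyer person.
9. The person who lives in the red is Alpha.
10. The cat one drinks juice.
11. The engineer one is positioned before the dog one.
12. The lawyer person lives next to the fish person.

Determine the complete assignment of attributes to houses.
Solution:

House | Color | Drink | Team | Pet | Profession
-----------------------------------------------
  1   | green | milk | Gamma | bird | engineer
  2   | blue | juice | Delta | cat | doctor
  3   | red | tea | Alpha | dog | lawyer
  4   | white | coffee | Beta | fish | teacher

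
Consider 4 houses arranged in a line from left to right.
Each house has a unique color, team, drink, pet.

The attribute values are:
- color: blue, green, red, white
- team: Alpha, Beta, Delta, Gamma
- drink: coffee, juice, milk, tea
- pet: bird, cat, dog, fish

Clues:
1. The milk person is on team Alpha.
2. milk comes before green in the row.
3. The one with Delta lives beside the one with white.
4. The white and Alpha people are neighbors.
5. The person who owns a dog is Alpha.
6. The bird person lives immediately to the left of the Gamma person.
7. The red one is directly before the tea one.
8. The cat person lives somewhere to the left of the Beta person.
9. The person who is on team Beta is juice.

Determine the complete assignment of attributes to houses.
Solution:

House | Color | Team | Drink | Pet
----------------------------------
  1   | red | Delta | coffee | bird
  2   | white | Gamma | tea | cat
  3   | blue | Alpha | milk | dog
  4   | green | Beta | juice | fish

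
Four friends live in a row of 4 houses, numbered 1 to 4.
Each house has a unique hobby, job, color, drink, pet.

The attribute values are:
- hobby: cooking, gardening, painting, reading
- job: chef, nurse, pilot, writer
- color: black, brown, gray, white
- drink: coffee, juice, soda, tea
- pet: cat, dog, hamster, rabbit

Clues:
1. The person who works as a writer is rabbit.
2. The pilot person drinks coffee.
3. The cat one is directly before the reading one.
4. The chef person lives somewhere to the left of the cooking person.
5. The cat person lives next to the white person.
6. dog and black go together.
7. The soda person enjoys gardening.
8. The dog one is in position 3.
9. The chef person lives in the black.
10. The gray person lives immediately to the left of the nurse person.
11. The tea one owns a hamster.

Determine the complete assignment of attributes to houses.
Solution:

House | Hobby | Job | Color | Drink | Pet
-----------------------------------------
  1   | painting | pilot | gray | coffee | cat
  2   | reading | nurse | white | tea | hamster
  3   | gardening | chef | black | soda | dog
  4   | cooking | writer | brown | juice | rabbit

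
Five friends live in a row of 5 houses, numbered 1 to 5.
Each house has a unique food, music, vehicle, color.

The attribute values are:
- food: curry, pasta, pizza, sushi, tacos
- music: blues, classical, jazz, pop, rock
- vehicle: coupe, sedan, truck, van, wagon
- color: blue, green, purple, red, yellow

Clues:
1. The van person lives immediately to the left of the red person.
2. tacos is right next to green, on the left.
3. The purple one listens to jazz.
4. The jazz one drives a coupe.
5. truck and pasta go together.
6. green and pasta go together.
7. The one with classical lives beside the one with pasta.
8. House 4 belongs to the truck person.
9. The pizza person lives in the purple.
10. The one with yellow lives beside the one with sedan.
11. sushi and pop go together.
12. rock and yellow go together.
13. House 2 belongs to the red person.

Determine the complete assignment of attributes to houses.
Solution:

House | Food | Music | Vehicle | Color
--------------------------------------
  1   | curry | rock | van | yellow
  2   | sushi | pop | sedan | red
  3   | tacos | classical | wagon | blue
  4   | pasta | blues | truck | green
  5   | pizza | jazz | coupe | purple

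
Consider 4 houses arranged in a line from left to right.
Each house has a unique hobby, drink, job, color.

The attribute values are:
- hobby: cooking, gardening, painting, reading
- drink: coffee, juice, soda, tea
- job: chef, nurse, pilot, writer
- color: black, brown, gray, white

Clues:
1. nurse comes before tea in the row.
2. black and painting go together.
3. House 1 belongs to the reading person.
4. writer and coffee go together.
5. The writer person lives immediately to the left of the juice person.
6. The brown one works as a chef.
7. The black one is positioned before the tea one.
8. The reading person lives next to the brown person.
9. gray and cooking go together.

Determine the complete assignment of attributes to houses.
Solution:

House | Hobby | Drink | Job | Color
-----------------------------------
  1   | reading | coffee | writer | white
  2   | gardening | juice | chef | brown
  3   | painting | soda | nurse | black
  4   | cooking | tea | pilot | gray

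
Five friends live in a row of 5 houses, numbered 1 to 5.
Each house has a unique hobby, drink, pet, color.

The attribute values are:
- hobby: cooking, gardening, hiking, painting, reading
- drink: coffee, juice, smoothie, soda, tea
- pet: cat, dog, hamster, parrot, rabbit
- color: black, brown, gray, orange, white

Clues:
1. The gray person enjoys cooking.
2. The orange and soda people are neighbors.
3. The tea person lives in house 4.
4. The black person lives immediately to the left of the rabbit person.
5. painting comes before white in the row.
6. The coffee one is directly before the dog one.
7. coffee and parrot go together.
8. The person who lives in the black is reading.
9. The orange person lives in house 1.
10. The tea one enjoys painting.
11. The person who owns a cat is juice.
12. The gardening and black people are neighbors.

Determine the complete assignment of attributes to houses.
Solution:

House | Hobby | Drink | Pet | Color
-----------------------------------
  1   | gardening | coffee | parrot | orange
  2   | reading | soda | dog | black
  3   | cooking | smoothie | rabbit | gray
  4   | painting | tea | hamster | brown
  5   | hiking | juice | cat | white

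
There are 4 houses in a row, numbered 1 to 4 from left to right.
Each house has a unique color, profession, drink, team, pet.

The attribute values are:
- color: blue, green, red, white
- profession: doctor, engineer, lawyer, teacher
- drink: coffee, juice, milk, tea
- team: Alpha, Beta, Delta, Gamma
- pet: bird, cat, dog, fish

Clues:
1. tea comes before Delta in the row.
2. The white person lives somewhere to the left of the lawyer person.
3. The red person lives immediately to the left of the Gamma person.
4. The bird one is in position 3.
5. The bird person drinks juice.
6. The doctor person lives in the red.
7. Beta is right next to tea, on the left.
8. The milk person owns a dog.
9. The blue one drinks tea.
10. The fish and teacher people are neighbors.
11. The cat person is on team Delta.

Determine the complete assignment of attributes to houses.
Solution:

House | Color | Profession | Drink | Team | Pet
-----------------------------------------------
  1   | red | doctor | milk | Beta | dog
  2   | blue | engineer | tea | Gamma | fish
  3   | white | teacher | juice | Alpha | bird
  4   | green | lawyer | coffee | Delta | cat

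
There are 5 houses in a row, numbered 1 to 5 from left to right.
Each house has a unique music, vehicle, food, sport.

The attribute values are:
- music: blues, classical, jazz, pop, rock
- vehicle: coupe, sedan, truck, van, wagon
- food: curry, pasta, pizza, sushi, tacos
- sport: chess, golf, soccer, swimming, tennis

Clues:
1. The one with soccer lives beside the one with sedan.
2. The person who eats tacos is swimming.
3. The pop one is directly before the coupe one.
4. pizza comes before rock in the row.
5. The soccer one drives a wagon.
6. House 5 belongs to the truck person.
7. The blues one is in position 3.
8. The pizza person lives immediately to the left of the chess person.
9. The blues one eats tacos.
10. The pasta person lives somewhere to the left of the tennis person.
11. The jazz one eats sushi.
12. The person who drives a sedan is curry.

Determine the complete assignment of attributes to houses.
Solution:

House | Music | Vehicle | Food | Sport
--------------------------------------
  1   | classical | wagon | pizza | soccer
  2   | pop | sedan | curry | chess
  3   | blues | coupe | tacos | swimming
  4   | rock | van | pasta | golf
  5   | jazz | truck | sushi | tennis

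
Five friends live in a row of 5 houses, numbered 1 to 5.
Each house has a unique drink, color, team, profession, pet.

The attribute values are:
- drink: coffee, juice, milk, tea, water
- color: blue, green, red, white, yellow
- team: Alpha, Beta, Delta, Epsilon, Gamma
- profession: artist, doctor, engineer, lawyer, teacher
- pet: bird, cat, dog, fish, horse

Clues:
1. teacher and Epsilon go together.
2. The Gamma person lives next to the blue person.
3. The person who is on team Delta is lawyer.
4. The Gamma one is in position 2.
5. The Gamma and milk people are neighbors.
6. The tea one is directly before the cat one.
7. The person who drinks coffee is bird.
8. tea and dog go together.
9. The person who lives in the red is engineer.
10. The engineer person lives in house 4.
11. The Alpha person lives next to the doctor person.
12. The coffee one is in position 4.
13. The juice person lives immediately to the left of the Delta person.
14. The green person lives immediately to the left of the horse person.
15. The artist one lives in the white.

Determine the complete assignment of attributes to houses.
Solution:

House | Drink | Color | Team | Profession | Pet
-----------------------------------------------
  1   | tea | white | Alpha | artist | dog
  2   | juice | green | Gamma | doctor | cat
  3   | milk | blue | Delta | lawyer | horse
  4   | coffee | red | Beta | engineer | bird
  5   | water | yellow | Epsilon | teacher | fish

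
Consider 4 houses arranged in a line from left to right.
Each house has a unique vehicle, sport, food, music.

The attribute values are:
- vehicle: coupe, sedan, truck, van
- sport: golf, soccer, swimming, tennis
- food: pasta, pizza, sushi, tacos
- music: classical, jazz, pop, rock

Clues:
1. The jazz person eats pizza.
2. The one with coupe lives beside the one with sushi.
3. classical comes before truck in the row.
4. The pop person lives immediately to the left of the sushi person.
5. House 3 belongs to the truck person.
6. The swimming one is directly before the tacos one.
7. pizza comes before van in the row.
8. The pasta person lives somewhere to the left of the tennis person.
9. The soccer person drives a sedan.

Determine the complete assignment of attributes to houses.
Solution:

House | Vehicle | Sport | Food | Music
--------------------------------------
  1   | coupe | golf | pasta | pop
  2   | sedan | soccer | sushi | classical
  3   | truck | swimming | pizza | jazz
  4   | van | tennis | tacos | rock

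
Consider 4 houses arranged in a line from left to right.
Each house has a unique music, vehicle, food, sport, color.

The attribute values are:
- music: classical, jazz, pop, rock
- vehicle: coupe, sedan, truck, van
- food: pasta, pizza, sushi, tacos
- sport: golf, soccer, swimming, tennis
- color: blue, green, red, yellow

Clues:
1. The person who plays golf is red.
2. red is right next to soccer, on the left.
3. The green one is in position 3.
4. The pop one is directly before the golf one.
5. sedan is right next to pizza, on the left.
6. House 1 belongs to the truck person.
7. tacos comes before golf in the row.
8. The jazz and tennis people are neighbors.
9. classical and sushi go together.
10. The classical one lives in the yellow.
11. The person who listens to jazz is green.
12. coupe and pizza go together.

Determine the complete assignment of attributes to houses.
Solution:

House | Music | Vehicle | Food | Sport | Color
----------------------------------------------
  1   | pop | truck | tacos | swimming | blue
  2   | rock | sedan | pasta | golf | red
  3   | jazz | coupe | pizza | soccer | green
  4   | classical | van | sushi | tennis | yellow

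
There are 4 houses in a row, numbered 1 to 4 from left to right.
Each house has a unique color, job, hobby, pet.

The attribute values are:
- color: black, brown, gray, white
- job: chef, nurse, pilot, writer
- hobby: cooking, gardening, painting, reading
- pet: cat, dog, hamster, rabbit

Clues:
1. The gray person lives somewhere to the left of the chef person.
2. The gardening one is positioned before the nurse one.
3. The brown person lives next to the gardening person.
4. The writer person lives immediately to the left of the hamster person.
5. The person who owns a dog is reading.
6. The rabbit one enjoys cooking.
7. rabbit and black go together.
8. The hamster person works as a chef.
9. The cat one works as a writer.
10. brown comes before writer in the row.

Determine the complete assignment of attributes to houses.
Solution:

House | Color | Job | Hobby | Pet
---------------------------------
  1   | brown | pilot | reading | dog
  2   | gray | writer | gardening | cat
  3   | white | chef | painting | hamster
  4   | black | nurse | cooking | rabbit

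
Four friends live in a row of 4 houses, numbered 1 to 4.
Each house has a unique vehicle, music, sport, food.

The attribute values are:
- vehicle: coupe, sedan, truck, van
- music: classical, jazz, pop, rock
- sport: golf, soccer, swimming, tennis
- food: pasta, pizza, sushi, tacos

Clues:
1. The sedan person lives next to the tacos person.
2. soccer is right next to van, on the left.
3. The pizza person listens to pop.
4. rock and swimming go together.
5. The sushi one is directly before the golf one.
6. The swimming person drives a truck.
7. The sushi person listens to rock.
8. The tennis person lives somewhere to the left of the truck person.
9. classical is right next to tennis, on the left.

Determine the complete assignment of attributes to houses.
Solution:

House | Vehicle | Music | Sport | Food
--------------------------------------
  1   | sedan | classical | soccer | pasta
  2   | van | jazz | tennis | tacos
  3   | truck | rock | swimming | sushi
  4   | coupe | pop | golf | pizza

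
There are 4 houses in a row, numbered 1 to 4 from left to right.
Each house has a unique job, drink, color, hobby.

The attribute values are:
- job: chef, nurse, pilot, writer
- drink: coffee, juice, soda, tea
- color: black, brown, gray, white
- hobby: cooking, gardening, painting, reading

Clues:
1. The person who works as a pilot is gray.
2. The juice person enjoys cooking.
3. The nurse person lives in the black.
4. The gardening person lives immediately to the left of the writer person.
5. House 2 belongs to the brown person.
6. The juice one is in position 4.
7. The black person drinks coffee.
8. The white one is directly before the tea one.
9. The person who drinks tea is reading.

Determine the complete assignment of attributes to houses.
Solution:

House | Job | Drink | Color | Hobby
-----------------------------------
  1   | chef | soda | white | gardening
  2   | writer | tea | brown | reading
  3   | nurse | coffee | black | painting
  4   | pilot | juice | gray | cooking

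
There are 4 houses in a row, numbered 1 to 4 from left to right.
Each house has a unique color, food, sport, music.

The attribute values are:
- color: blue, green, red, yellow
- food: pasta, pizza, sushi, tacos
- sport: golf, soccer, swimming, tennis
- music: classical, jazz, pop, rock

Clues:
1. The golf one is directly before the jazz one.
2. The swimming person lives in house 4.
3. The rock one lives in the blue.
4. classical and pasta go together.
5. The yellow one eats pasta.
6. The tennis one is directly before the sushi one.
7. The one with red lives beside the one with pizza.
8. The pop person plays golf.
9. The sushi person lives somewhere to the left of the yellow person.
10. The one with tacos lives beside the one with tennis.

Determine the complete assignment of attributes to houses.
Solution:

House | Color | Food | Sport | Music
------------------------------------
  1   | red | tacos | golf | pop
  2   | green | pizza | tennis | jazz
  3   | blue | sushi | soccer | rock
  4   | yellow | pasta | swimming | classical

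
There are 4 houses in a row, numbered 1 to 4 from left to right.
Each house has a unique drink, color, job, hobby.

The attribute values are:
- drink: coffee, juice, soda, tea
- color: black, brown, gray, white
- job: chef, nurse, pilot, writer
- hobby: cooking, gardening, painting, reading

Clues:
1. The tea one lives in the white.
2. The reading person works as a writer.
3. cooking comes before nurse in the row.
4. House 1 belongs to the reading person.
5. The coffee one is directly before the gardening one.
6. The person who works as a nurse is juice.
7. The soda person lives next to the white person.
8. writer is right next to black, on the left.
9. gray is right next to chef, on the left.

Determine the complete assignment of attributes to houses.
Solution:

House | Drink | Color | Job | Hobby
-----------------------------------
  1   | coffee | gray | writer | reading
  2   | soda | black | chef | gardening
  3   | tea | white | pilot | cooking
  4   | juice | brown | nurse | painting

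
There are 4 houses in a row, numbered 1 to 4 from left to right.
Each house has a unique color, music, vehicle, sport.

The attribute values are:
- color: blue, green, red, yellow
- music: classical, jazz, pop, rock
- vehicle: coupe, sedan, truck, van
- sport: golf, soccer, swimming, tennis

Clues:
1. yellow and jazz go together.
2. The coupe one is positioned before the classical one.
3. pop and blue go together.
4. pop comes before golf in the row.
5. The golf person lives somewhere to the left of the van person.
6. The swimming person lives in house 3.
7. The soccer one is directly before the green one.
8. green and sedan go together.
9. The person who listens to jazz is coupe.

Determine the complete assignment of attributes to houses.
Solution:

House | Color | Music | Vehicle | Sport
---------------------------------------
  1   | blue | pop | truck | soccer
  2   | green | rock | sedan | golf
  3   | yellow | jazz | coupe | swimming
  4   | red | classical | van | tennis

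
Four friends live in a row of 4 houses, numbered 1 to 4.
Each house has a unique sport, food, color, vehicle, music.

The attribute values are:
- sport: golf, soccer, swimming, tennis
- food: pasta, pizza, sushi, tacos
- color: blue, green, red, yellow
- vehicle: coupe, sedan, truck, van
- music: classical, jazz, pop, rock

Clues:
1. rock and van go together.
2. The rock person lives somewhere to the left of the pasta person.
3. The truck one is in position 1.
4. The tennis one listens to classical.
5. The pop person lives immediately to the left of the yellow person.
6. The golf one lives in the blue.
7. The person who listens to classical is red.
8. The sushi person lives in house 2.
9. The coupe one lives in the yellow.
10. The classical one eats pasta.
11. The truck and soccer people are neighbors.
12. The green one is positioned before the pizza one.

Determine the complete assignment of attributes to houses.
Solution:

House | Sport | Food | Color | Vehicle | Music
----------------------------------------------
  1   | swimming | tacos | green | truck | pop
  2   | soccer | sushi | yellow | coupe | jazz
  3   | golf | pizza | blue | van | rock
  4   | tennis | pasta | red | sedan | classical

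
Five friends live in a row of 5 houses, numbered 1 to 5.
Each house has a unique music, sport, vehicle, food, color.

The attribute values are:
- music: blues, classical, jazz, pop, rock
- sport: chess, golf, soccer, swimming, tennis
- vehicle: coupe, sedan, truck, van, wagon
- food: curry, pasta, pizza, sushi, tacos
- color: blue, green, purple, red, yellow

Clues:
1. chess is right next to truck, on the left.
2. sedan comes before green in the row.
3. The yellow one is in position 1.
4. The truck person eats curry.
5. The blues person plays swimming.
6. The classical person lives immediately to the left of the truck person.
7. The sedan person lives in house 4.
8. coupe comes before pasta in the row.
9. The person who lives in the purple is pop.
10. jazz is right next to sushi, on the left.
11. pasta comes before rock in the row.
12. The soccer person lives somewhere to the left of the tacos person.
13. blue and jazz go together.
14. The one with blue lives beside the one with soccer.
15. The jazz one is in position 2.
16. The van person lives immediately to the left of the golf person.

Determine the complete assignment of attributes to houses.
Solution:

House | Music | Sport | Vehicle | Food | Color
----------------------------------------------
  1   | classical | chess | van | pizza | yellow
  2   | jazz | golf | truck | curry | blue
  3   | pop | soccer | coupe | sushi | purple
  4   | blues | swimming | sedan | pasta | red
  5   | rock | tennis | wagon | tacos | green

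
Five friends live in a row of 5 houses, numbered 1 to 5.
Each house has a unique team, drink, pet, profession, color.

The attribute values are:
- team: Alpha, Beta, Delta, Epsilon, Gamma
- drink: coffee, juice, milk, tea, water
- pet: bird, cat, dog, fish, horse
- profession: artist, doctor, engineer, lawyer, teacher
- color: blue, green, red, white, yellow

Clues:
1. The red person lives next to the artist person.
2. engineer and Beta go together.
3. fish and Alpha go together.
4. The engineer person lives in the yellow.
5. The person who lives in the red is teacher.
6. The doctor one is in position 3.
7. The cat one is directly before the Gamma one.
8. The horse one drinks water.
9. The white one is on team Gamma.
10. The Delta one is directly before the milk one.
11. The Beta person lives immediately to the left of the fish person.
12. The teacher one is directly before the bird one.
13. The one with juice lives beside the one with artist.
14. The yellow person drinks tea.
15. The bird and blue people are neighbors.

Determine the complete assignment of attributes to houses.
Solution:

House | Team | Drink | Pet | Profession | Color
-----------------------------------------------
  1   | Delta | juice | cat | teacher | red
  2   | Gamma | milk | bird | artist | white
  3   | Epsilon | water | horse | doctor | blue
  4   | Beta | tea | dog | engineer | yellow
  5   | Alpha | coffee | fish | lawyer | green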